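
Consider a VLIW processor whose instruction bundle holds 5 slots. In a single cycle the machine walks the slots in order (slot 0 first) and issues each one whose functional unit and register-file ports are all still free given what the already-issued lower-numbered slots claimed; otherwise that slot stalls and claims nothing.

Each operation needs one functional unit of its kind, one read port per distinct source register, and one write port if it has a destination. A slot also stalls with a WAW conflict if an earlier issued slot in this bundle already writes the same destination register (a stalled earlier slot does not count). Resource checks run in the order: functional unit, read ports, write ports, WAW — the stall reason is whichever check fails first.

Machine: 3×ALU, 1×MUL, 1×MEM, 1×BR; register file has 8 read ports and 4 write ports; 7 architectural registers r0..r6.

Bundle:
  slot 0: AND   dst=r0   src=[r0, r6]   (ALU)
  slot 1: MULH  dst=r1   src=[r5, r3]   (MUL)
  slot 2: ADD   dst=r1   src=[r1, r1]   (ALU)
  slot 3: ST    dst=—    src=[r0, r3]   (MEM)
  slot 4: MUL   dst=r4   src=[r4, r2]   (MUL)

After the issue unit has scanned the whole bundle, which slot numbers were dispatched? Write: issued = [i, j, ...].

issued = [0, 1, 3]

(0) want 1×ALU +2rd +1wr — yes → AL2|MU1|ME1|BR1|rd6|wr3
(1) want 1×MUL +2rd +1wr — yes → AL2|MU0|ME1|BR1|rd4|wr2
(2) want 1×ALU +1rd +1wr — WAW → AL2|MU0|ME1|BR1|rd4|wr2
(3) want 1×MEM +2rd +0wr — yes → AL2|MU0|ME0|BR1|rd2|wr2
(4) want 1×MUL +2rd +1wr — FU → AL2|MU0|ME0|BR1|rd2|wr2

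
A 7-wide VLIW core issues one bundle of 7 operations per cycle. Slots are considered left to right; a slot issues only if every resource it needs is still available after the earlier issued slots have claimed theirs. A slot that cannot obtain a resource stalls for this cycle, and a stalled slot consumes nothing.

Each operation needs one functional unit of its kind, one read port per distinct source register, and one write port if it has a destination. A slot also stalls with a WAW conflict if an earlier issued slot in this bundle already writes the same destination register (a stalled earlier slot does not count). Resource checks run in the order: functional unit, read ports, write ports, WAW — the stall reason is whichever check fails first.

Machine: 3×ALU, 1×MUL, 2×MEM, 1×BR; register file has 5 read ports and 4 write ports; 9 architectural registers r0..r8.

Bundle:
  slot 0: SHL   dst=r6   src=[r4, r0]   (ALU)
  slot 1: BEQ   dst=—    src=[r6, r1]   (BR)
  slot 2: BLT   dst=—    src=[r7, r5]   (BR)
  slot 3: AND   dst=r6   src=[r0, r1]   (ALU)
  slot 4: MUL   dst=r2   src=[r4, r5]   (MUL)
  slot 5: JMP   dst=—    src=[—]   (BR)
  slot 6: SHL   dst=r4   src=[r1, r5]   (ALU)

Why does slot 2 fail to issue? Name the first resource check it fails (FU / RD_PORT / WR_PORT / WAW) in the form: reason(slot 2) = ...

(0) want 1×ALU +2rd +1wr — yes → AL2|MU1|ME2|BR1|rd3|wr3
(1) want 1×BR +2rd +0wr — yes → AL2|MU1|ME2|BR0|rd1|wr3
(2) want 1×BR +2rd +0wr — FU → AL2|MU1|ME2|BR0|rd1|wr3
(3) want 1×ALU +2rd +1wr — RD_PORT → AL2|MU1|ME2|BR0|rd1|wr3
(4) want 1×MUL +2rd +1wr — RD_PORT → AL2|MU1|ME2|BR0|rd1|wr3
(5) want 1×BR +0rd +0wr — FU → AL2|MU1|ME2|BR0|rd1|wr3
(6) want 1×ALU +2rd +1wr — RD_PORT → AL2|MU1|ME2|BR0|rd1|wr3

reason(slot 2) = FU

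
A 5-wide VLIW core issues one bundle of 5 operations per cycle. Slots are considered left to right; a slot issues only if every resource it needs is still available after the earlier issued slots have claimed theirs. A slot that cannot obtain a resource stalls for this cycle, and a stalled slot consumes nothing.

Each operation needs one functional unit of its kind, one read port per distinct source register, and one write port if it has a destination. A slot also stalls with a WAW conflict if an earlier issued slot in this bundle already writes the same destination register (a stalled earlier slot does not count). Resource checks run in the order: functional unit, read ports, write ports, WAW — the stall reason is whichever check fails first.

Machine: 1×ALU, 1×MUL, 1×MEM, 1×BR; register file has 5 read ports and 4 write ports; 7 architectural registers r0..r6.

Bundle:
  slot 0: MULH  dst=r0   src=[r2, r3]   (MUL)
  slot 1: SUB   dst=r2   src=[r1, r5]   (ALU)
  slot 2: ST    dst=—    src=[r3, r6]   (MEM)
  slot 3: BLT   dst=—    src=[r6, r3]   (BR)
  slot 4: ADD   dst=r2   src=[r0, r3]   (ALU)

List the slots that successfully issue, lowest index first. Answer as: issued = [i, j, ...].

  0. MUL→r0 ⇒ go  {1A/0Mu/1Ld/1B | 3r 3w}
  1. ALU→r2 ⇒ go  {0A/0Mu/1Ld/1B | 1r 2w}
  2. MEM ⇒ no(RD_PORT)  {0A/0Mu/1Ld/1B | 1r 2w}
  3. BR ⇒ no(RD_PORT)  {0A/0Mu/1Ld/1B | 1r 2w}
  4. ALU→r2 ⇒ no(FU)  {0A/0Mu/1Ld/1B | 1r 2w}

issued = [0, 1]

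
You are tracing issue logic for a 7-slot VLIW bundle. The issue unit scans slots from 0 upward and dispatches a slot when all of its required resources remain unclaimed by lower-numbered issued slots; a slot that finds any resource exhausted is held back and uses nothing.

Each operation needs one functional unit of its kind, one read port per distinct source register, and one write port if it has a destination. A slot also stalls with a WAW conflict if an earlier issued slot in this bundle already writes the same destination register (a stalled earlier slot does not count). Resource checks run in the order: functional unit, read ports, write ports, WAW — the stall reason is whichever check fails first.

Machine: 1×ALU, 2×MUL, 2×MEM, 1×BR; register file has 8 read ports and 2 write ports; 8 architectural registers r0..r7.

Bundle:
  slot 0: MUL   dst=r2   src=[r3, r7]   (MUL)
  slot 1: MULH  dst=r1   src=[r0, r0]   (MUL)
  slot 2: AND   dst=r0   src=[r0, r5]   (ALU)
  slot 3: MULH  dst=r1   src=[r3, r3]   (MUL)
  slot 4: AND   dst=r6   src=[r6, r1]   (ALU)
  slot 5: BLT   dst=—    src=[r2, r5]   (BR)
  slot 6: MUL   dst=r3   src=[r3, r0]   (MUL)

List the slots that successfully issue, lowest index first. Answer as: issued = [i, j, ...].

[0] MUL needs rd=2 wr=1: ok; after: ALU=1 MUL=1 MEM=2 BR=1, R=6, W=1
[1] MUL needs rd=1 wr=1: ok; after: ALU=1 MUL=0 MEM=2 BR=1, R=5, W=0
[2] ALU needs rd=2 wr=1: WR_PORT; after: ALU=1 MUL=0 MEM=2 BR=1, R=5, W=0
[3] MUL needs rd=1 wr=1: FU; after: ALU=1 MUL=0 MEM=2 BR=1, R=5, W=0
[4] ALU needs rd=2 wr=1: WR_PORT; after: ALU=1 MUL=0 MEM=2 BR=1, R=5, W=0
[5] BR needs rd=2 wr=0: ok; after: ALU=1 MUL=0 MEM=2 BR=0, R=3, W=0
[6] MUL needs rd=2 wr=1: FU; after: ALU=1 MUL=0 MEM=2 BR=0, R=3, W=0

issued = [0, 1, 5]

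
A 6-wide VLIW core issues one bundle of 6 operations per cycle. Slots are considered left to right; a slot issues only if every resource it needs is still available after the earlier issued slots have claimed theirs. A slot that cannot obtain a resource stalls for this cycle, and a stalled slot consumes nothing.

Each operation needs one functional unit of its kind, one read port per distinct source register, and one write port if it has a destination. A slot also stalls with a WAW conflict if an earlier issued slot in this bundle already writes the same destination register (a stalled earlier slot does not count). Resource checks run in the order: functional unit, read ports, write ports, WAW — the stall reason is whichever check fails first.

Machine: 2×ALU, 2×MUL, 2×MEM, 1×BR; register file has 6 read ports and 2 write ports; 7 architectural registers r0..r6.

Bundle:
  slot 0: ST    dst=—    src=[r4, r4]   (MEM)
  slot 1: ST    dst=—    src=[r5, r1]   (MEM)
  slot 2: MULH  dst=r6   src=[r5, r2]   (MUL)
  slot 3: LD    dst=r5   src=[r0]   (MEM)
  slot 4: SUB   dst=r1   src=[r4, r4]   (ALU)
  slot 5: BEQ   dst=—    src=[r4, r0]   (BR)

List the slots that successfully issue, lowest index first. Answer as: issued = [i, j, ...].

slot 0 (MEM): ISSUE — free A2,Mu2,Ld1,B1 rp5 wp2
slot 1 (MEM): ISSUE — free A2,Mu2,Ld0,B1 rp3 wp2
slot 2 (MUL): ISSUE — free A2,Mu1,Ld0,B1 rp1 wp1
slot 3 (MEM): stall FU — free A2,Mu1,Ld0,B1 rp1 wp1
slot 4 (ALU): ISSUE — free A1,Mu1,Ld0,B1 rp0 wp0
slot 5 (BR): stall RD_PORT — free A1,Mu1,Ld0,B1 rp0 wp0

issued = [0, 1, 2, 4]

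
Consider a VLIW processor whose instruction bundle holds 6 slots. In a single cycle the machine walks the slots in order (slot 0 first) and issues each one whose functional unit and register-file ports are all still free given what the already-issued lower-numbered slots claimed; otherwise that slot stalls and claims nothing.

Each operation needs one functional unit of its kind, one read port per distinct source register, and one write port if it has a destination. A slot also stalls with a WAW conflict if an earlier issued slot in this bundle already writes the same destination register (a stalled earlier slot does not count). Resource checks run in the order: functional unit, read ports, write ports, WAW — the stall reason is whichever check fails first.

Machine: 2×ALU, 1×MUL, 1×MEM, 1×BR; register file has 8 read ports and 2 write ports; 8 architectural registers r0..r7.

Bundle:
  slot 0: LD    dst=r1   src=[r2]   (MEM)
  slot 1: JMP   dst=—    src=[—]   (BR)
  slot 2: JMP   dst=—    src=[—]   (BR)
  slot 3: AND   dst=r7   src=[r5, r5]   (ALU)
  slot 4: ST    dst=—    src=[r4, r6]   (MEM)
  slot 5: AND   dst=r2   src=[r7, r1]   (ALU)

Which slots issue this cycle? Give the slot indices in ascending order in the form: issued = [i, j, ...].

issued = [0, 1, 3]

(0) want 1×MEM +1rd +1wr — yes → AL2|MU1|ME0|BR1|rd7|wr1
(1) want 1×BR +0rd +0wr — yes → AL2|MU1|ME0|BR0|rd7|wr1
(2) want 1×BR +0rd +0wr — FU → AL2|MU1|ME0|BR0|rd7|wr1
(3) want 1×ALU +1rd +1wr — yes → AL1|MU1|ME0|BR0|rd6|wr0
(4) want 1×MEM +2rd +0wr — FU → AL1|MU1|ME0|BR0|rd6|wr0
(5) want 1×ALU +2rd +1wr — WR_PORT → AL1|MU1|ME0|BR0|rd6|wr0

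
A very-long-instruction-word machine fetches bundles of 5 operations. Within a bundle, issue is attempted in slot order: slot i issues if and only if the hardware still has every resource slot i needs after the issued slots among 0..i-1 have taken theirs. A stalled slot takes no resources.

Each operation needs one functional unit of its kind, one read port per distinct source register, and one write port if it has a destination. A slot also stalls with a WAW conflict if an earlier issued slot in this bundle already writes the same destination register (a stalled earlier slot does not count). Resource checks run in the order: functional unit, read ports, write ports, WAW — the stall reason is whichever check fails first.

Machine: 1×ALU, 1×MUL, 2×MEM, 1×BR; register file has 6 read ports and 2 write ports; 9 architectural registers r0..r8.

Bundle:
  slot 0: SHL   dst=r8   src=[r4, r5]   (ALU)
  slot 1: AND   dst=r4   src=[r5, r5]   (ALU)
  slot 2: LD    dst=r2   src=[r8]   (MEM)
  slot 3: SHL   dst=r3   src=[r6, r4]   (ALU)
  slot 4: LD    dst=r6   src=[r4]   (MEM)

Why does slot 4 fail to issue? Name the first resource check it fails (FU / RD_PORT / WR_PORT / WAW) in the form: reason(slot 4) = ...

reason(slot 4) = WR_PORT

(0) want 1×ALU +2rd +1wr — yes → AL0|MU1|ME2|BR1|rd4|wr1
(1) want 1×ALU +1rd +1wr — FU → AL0|MU1|ME2|BR1|rd4|wr1
(2) want 1×MEM +1rd +1wr — yes → AL0|MU1|ME1|BR1|rd3|wr0
(3) want 1×ALU +2rd +1wr — FU → AL0|MU1|ME1|BR1|rd3|wr0
(4) want 1×MEM +1rd +1wr — WR_PORT → AL0|MU1|ME1|BR1|rd3|wr0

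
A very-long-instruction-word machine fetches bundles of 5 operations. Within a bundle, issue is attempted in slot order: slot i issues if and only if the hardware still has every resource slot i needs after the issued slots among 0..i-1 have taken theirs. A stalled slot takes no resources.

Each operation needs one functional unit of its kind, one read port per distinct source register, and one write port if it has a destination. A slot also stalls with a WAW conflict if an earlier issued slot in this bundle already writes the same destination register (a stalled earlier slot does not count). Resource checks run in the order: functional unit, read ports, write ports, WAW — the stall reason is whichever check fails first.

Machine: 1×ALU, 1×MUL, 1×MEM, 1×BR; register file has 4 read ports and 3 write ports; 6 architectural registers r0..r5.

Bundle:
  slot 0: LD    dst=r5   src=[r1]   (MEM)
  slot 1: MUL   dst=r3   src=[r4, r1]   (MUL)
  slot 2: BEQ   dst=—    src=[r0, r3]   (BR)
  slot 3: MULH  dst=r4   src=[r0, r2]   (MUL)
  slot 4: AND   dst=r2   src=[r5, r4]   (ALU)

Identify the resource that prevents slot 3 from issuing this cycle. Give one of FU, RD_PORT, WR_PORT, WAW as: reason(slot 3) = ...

reason(slot 3) = FU

(0) want 1×MEM +1rd +1wr — yes → AL1|MU1|ME0|BR1|rd3|wr2
(1) want 1×MUL +2rd +1wr — yes → AL1|MU0|ME0|BR1|rd1|wr1
(2) want 1×BR +2rd +0wr — RD_PORT → AL1|MU0|ME0|BR1|rd1|wr1
(3) want 1×MUL +2rd +1wr — FU → AL1|MU0|ME0|BR1|rd1|wr1
(4) want 1×ALU +2rd +1wr — RD_PORT → AL1|MU0|ME0|BR1|rd1|wr1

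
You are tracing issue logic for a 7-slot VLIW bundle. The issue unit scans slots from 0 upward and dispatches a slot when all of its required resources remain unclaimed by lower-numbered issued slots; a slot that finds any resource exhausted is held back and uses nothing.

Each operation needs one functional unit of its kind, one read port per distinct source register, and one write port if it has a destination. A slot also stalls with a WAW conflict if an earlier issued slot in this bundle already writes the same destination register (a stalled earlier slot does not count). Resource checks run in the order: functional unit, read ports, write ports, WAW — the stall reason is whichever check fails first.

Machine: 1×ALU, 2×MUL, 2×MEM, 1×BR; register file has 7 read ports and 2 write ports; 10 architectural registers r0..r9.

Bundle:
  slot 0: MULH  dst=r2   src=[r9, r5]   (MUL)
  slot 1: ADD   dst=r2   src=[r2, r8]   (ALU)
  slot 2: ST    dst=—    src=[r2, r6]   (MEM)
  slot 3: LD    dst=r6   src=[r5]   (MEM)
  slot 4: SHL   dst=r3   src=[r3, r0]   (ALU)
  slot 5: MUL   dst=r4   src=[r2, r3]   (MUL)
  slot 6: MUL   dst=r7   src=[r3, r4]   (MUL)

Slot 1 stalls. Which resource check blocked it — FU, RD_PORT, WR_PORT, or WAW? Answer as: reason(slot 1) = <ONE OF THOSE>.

#0 MUL src=r9,r5 dispatched  <A:1 Mu:1 Ld:2 B:1 rd:5 wr:1>
#1 ALU src=r2,r8 held:WAW  <A:1 Mu:1 Ld:2 B:1 rd:5 wr:1>
#2 MEM src=r2,r6 dispatched  <A:1 Mu:1 Ld:1 B:1 rd:3 wr:1>
#3 MEM src=r5 dispatched  <A:1 Mu:1 Ld:0 B:1 rd:2 wr:0>
#4 ALU src=r3,r0 held:WR_PORT  <A:1 Mu:1 Ld:0 B:1 rd:2 wr:0>
#5 MUL src=r2,r3 held:WR_PORT  <A:1 Mu:1 Ld:0 B:1 rd:2 wr:0>
#6 MUL src=r3,r4 held:WR_PORT  <A:1 Mu:1 Ld:0 B:1 rd:2 wr:0>

reason(slot 1) = WAW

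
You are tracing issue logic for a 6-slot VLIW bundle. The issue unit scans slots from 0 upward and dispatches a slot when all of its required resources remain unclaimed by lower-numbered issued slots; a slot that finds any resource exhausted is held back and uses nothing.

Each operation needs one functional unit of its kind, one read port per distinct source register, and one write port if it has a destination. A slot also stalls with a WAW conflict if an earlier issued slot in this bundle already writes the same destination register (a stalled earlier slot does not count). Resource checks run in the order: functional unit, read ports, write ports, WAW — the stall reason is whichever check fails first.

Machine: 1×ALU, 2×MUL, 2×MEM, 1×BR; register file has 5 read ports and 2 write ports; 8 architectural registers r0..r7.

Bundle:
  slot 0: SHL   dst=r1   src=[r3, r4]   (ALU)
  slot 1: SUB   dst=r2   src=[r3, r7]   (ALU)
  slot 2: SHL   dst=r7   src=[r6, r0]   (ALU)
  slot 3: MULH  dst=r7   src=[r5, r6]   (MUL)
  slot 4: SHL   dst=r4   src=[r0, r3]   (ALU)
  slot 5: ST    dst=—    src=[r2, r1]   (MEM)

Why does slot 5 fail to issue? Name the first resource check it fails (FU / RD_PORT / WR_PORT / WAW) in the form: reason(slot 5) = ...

(0) want 1×ALU +2rd +1wr — yes → AL0|MU2|ME2|BR1|rd3|wr1
(1) want 1×ALU +2rd +1wr — FU → AL0|MU2|ME2|BR1|rd3|wr1
(2) want 1×ALU +2rd +1wr — FU → AL0|MU2|ME2|BR1|rd3|wr1
(3) want 1×MUL +2rd +1wr — yes → AL0|MU1|ME2|BR1|rd1|wr0
(4) want 1×ALU +2rd +1wr — FU → AL0|MU1|ME2|BR1|rd1|wr0
(5) want 1×MEM +2rd +0wr — RD_PORT → AL0|MU1|ME2|BR1|rd1|wr0

reason(slot 5) = RD_PORT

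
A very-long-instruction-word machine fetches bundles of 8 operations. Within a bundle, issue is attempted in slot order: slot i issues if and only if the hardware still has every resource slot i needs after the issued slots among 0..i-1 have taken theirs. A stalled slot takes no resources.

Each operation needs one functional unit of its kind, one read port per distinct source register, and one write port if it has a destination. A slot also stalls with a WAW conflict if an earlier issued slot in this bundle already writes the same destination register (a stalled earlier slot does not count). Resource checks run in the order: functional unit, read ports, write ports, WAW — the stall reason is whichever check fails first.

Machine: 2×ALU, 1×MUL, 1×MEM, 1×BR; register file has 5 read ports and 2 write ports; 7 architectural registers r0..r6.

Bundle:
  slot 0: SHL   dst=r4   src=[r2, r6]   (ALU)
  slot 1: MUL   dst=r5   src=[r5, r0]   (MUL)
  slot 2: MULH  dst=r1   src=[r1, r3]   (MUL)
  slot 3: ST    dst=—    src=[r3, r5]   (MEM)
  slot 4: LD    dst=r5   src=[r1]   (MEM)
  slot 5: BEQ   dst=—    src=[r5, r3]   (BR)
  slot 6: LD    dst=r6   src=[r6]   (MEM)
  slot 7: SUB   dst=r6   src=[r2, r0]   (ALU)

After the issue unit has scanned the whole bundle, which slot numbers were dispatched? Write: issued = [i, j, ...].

issued = [0, 1]

  0. ALU→r4 ⇒ go  {1A/1Mu/1Ld/1B | 3r 1w}
  1. MUL→r5 ⇒ go  {1A/0Mu/1Ld/1B | 1r 0w}
  2. MUL→r1 ⇒ no(FU)  {1A/0Mu/1Ld/1B | 1r 0w}
  3. MEM ⇒ no(RD_PORT)  {1A/0Mu/1Ld/1B | 1r 0w}
  4. MEM→r5 ⇒ no(WR_PORT)  {1A/0Mu/1Ld/1B | 1r 0w}
  5. BR ⇒ no(RD_PORT)  {1A/0Mu/1Ld/1B | 1r 0w}
  6. MEM→r6 ⇒ no(WR_PORT)  {1A/0Mu/1Ld/1B | 1r 0w}
  7. ALU→r6 ⇒ no(RD_PORT)  {1A/0Mu/1Ld/1B | 1r 0w}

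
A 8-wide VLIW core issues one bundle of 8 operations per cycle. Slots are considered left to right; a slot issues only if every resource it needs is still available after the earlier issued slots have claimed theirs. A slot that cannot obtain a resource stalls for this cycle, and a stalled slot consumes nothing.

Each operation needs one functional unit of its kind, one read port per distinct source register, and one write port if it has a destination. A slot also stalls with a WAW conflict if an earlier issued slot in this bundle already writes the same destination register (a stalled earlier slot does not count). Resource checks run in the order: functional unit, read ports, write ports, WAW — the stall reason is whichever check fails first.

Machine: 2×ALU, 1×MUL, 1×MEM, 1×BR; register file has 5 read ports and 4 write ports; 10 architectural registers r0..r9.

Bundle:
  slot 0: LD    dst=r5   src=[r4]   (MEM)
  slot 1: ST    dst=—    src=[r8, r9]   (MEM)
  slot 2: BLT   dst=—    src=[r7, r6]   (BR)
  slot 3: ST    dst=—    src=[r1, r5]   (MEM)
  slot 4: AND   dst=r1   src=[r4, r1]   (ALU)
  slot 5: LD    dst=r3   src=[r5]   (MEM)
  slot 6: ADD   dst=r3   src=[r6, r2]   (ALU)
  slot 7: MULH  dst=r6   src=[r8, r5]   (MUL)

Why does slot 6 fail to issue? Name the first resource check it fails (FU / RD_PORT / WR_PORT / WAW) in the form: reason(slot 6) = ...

reason(slot 6) = RD_PORT

[0] MEM needs rd=1 wr=1: ok; after: ALU=2 MUL=1 MEM=0 BR=1, R=4, W=3
[1] MEM needs rd=2 wr=0: FU; after: ALU=2 MUL=1 MEM=0 BR=1, R=4, W=3
[2] BR needs rd=2 wr=0: ok; after: ALU=2 MUL=1 MEM=0 BR=0, R=2, W=3
[3] MEM needs rd=2 wr=0: FU; after: ALU=2 MUL=1 MEM=0 BR=0, R=2, W=3
[4] ALU needs rd=2 wr=1: ok; after: ALU=1 MUL=1 MEM=0 BR=0, R=0, W=2
[5] MEM needs rd=1 wr=1: FU; after: ALU=1 MUL=1 MEM=0 BR=0, R=0, W=2
[6] ALU needs rd=2 wr=1: RD_PORT; after: ALU=1 MUL=1 MEM=0 BR=0, R=0, W=2
[7] MUL needs rd=2 wr=1: RD_PORT; after: ALU=1 MUL=1 MEM=0 BR=0, R=0, W=2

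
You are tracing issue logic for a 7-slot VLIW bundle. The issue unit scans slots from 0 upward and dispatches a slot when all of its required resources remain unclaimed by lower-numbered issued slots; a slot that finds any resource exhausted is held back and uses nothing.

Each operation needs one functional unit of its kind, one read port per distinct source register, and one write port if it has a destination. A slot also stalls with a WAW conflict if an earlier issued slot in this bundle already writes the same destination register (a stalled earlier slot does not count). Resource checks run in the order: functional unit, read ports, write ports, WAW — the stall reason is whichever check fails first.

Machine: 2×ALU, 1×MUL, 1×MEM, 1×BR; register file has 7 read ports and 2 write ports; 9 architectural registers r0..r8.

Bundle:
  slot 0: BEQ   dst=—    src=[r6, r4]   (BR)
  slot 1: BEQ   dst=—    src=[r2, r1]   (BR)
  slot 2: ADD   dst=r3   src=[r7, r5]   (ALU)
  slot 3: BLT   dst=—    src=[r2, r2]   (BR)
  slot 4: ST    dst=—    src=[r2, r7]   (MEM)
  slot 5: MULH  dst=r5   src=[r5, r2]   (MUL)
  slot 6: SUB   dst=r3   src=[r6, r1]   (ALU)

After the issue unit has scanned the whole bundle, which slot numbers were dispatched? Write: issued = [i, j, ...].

issued = [0, 2, 4]

#0 BR src=r6,r4 dispatched  <A:2 Mu:1 Ld:1 B:0 rd:5 wr:2>
#1 BR src=r2,r1 held:FU  <A:2 Mu:1 Ld:1 B:0 rd:5 wr:2>
#2 ALU src=r7,r5 dispatched  <A:1 Mu:1 Ld:1 B:0 rd:3 wr:1>
#3 BR src=r2,r2 held:FU  <A:1 Mu:1 Ld:1 B:0 rd:3 wr:1>
#4 MEM src=r2,r7 dispatched  <A:1 Mu:1 Ld:0 B:0 rd:1 wr:1>
#5 MUL src=r5,r2 held:RD_PORT  <A:1 Mu:1 Ld:0 B:0 rd:1 wr:1>
#6 ALU src=r6,r1 held:RD_PORT  <A:1 Mu:1 Ld:0 B:0 rd:1 wr:1>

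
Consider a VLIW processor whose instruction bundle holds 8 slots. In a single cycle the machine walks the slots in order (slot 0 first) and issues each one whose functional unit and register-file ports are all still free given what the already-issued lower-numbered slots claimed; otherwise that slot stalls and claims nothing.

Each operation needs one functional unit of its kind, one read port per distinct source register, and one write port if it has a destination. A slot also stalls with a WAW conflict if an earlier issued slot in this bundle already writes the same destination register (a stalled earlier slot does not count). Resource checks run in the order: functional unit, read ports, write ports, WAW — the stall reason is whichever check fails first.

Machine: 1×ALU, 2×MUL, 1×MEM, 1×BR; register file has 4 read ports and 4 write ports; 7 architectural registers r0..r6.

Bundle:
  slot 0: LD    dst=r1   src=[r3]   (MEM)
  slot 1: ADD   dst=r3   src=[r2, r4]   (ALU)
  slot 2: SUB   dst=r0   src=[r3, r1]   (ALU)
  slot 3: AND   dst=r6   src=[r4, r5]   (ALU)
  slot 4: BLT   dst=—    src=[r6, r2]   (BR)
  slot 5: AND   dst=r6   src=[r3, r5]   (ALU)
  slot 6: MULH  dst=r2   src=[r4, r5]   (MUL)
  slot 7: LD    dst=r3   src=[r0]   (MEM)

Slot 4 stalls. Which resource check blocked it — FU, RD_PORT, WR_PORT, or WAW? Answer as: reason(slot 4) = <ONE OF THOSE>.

(0) want 1×MEM +1rd +1wr — yes → AL1|MU2|ME0|BR1|rd3|wr3
(1) want 1×ALU +2rd +1wr — yes → AL0|MU2|ME0|BR1|rd1|wr2
(2) want 1×ALU +2rd +1wr — FU → AL0|MU2|ME0|BR1|rd1|wr2
(3) want 1×ALU +2rd +1wr — FU → AL0|MU2|ME0|BR1|rd1|wr2
(4) want 1×BR +2rd +0wr — RD_PORT → AL0|MU2|ME0|BR1|rd1|wr2
(5) want 1×ALU +2rd +1wr — FU → AL0|MU2|ME0|BR1|rd1|wr2
(6) want 1×MUL +2rd +1wr — RD_PORT → AL0|MU2|ME0|BR1|rd1|wr2
(7) want 1×MEM +1rd +1wr — FU → AL0|MU2|ME0|BR1|rd1|wr2

reason(slot 4) = RD_PORT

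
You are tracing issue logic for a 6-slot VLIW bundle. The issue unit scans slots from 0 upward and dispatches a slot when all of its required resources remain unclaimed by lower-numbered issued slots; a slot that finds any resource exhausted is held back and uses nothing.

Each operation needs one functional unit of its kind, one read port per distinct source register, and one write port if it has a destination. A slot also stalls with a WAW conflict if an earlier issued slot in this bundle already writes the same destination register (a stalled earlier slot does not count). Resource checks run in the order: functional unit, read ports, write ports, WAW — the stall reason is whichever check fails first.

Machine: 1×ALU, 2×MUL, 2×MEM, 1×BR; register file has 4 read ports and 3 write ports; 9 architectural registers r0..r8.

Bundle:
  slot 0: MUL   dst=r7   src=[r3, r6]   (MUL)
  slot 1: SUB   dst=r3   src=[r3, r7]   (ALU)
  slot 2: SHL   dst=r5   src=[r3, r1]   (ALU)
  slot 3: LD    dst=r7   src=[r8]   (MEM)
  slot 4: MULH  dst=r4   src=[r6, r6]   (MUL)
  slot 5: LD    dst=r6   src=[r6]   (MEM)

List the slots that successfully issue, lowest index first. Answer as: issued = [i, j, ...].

slot 0 (MUL): ISSUE — free A1,Mu1,Ld2,B1 rp2 wp2
slot 1 (ALU): ISSUE — free A0,Mu1,Ld2,B1 rp0 wp1
slot 2 (ALU): stall FU — free A0,Mu1,Ld2,B1 rp0 wp1
slot 3 (MEM): stall RD_PORT — free A0,Mu1,Ld2,B1 rp0 wp1
slot 4 (MUL): stall RD_PORT — free A0,Mu1,Ld2,B1 rp0 wp1
slot 5 (MEM): stall RD_PORT — free A0,Mu1,Ld2,B1 rp0 wp1

issued = [0, 1]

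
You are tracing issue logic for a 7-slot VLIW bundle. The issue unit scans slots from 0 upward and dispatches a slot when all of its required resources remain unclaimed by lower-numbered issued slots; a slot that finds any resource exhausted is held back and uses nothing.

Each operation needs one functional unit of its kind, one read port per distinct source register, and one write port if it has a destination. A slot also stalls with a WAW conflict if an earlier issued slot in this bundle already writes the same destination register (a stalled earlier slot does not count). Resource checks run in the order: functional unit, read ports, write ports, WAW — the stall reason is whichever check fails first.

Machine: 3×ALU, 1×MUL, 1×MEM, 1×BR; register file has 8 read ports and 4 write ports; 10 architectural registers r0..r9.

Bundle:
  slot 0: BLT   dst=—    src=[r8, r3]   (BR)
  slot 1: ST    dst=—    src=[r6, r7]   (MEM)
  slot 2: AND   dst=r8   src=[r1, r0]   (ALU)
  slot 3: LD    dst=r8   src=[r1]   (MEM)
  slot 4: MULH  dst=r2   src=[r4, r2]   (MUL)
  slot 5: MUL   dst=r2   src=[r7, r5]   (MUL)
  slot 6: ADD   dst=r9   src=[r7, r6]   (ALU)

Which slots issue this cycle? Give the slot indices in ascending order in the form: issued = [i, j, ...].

[0] BR needs rd=2 wr=0: ok; after: ALU=3 MUL=1 MEM=1 BR=0, R=6, W=4
[1] MEM needs rd=2 wr=0: ok; after: ALU=3 MUL=1 MEM=0 BR=0, R=4, W=4
[2] ALU needs rd=2 wr=1: ok; after: ALU=2 MUL=1 MEM=0 BR=0, R=2, W=3
[3] MEM needs rd=1 wr=1: FU; after: ALU=2 MUL=1 MEM=0 BR=0, R=2, W=3
[4] MUL needs rd=2 wr=1: ok; after: ALU=2 MUL=0 MEM=0 BR=0, R=0, W=2
[5] MUL needs rd=2 wr=1: FU; after: ALU=2 MUL=0 MEM=0 BR=0, R=0, W=2
[6] ALU needs rd=2 wr=1: RD_PORT; after: ALU=2 MUL=0 MEM=0 BR=0, R=0, W=2

issued = [0, 1, 2, 4]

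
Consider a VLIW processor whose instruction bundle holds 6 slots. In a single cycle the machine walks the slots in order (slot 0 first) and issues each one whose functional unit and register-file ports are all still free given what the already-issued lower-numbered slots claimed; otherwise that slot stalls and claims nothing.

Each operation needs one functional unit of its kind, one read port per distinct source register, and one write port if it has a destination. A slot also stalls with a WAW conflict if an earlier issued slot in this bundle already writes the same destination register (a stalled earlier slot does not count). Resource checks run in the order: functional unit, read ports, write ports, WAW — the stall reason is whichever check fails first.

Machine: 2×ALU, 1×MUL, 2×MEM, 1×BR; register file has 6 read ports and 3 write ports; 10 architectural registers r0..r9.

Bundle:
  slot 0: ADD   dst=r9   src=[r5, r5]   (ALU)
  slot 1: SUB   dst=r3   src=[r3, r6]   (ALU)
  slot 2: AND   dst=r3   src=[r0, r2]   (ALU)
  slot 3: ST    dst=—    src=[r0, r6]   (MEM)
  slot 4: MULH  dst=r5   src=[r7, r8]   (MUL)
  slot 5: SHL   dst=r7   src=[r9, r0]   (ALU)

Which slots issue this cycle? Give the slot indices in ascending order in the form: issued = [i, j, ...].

#0 ALU src=r5,r5 dispatched  <A:1 Mu:1 Ld:2 B:1 rd:5 wr:2>
#1 ALU src=r3,r6 dispatched  <A:0 Mu:1 Ld:2 B:1 rd:3 wr:1>
#2 ALU src=r0,r2 held:FU  <A:0 Mu:1 Ld:2 B:1 rd:3 wr:1>
#3 MEM src=r0,r6 dispatched  <A:0 Mu:1 Ld:1 B:1 rd:1 wr:1>
#4 MUL src=r7,r8 held:RD_PORT  <A:0 Mu:1 Ld:1 B:1 rd:1 wr:1>
#5 ALU src=r9,r0 held:FU  <A:0 Mu:1 Ld:1 B:1 rd:1 wr:1>

issued = [0, 1, 3]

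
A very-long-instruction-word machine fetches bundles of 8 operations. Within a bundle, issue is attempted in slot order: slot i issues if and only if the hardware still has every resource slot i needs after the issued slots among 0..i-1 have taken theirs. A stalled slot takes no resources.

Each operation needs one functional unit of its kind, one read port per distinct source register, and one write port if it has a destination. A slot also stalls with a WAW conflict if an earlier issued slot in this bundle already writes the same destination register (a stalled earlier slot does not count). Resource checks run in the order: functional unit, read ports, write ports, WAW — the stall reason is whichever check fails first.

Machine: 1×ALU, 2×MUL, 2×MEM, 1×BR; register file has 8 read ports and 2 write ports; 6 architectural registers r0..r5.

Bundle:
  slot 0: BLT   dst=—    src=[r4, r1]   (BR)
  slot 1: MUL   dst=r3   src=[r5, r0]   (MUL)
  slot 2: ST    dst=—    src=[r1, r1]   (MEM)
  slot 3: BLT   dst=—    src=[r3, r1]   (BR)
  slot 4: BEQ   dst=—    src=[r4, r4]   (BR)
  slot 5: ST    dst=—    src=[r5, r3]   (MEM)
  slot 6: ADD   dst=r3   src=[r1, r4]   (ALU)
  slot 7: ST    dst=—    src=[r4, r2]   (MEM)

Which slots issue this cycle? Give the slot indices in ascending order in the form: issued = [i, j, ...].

(0) want 1×BR +2rd +0wr — yes → AL1|MU2|ME2|BR0|rd6|wr2
(1) want 1×MUL +2rd +1wr — yes → AL1|MU1|ME2|BR0|rd4|wr1
(2) want 1×MEM +1rd +0wr — yes → AL1|MU1|ME1|BR0|rd3|wr1
(3) want 1×BR +2rd +0wr — FU → AL1|MU1|ME1|BR0|rd3|wr1
(4) want 1×BR +1rd +0wr — FU → AL1|MU1|ME1|BR0|rd3|wr1
(5) want 1×MEM +2rd +0wr — yes → AL1|MU1|ME0|BR0|rd1|wr1
(6) want 1×ALU +2rd +1wr — RD_PORT → AL1|MU1|ME0|BR0|rd1|wr1
(7) want 1×MEM +2rd +0wr — FU → AL1|MU1|ME0|BR0|rd1|wr1

issued = [0, 1, 2, 5]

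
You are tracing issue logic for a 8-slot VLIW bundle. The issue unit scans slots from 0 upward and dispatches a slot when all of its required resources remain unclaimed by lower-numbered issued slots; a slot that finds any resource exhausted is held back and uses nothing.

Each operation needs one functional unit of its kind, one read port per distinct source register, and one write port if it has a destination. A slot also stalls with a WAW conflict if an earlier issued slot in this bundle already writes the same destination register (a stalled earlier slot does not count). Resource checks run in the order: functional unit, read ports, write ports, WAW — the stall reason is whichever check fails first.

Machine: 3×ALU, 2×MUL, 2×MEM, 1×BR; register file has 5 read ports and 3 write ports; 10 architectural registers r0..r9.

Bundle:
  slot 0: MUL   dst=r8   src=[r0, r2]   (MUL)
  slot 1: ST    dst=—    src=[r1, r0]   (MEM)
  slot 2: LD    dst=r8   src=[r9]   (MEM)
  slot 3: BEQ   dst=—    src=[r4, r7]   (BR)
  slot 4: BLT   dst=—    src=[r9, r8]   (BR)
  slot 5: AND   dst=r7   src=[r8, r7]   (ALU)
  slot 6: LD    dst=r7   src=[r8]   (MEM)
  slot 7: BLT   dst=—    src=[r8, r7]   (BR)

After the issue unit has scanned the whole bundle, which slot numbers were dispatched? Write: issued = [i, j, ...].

  0. MUL→r8 ⇒ go  {3A/1Mu/2Ld/1B | 3r 2w}
  1. MEM ⇒ go  {3A/1Mu/1Ld/1B | 1r 2w}
  2. MEM→r8 ⇒ no(WAW)  {3A/1Mu/1Ld/1B | 1r 2w}
  3. BR ⇒ no(RD_PORT)  {3A/1Mu/1Ld/1B | 1r 2w}
  4. BR ⇒ no(RD_PORT)  {3A/1Mu/1Ld/1B | 1r 2w}
  5. ALU→r7 ⇒ no(RD_PORT)  {3A/1Mu/1Ld/1B | 1r 2w}
  6. MEM→r7 ⇒ go  {3A/1Mu/0Ld/1B | 0r 1w}
  7. BR ⇒ no(RD_PORT)  {3A/1Mu/0Ld/1B | 0r 1w}

issued = [0, 1, 6]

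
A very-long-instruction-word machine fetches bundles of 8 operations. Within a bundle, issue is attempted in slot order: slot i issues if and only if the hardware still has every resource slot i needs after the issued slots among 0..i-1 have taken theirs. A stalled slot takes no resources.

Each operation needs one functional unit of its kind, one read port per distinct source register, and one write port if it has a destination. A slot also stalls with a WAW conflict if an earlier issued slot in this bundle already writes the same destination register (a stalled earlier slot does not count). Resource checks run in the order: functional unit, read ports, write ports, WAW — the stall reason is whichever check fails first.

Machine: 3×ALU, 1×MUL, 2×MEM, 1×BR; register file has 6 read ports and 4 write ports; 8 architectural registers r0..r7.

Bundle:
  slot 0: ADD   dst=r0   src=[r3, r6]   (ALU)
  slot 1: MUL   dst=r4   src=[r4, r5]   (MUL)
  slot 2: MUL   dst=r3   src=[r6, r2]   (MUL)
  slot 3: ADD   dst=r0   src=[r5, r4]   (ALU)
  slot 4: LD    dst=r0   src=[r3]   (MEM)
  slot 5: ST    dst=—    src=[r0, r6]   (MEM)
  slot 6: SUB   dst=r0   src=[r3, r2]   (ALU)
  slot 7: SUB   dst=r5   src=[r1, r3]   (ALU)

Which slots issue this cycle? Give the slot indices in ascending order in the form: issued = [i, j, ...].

[0] ALU needs rd=2 wr=1: ok; after: ALU=2 MUL=1 MEM=2 BR=1, R=4, W=3
[1] MUL needs rd=2 wr=1: ok; after: ALU=2 MUL=0 MEM=2 BR=1, R=2, W=2
[2] MUL needs rd=2 wr=1: FU; after: ALU=2 MUL=0 MEM=2 BR=1, R=2, W=2
[3] ALU needs rd=2 wr=1: WAW; after: ALU=2 MUL=0 MEM=2 BR=1, R=2, W=2
[4] MEM needs rd=1 wr=1: WAW; after: ALU=2 MUL=0 MEM=2 BR=1, R=2, W=2
[5] MEM needs rd=2 wr=0: ok; after: ALU=2 MUL=0 MEM=1 BR=1, R=0, W=2
[6] ALU needs rd=2 wr=1: RD_PORT; after: ALU=2 MUL=0 MEM=1 BR=1, R=0, W=2
[7] ALU needs rd=2 wr=1: RD_PORT; after: ALU=2 MUL=0 MEM=1 BR=1, R=0, W=2

issued = [0, 1, 5]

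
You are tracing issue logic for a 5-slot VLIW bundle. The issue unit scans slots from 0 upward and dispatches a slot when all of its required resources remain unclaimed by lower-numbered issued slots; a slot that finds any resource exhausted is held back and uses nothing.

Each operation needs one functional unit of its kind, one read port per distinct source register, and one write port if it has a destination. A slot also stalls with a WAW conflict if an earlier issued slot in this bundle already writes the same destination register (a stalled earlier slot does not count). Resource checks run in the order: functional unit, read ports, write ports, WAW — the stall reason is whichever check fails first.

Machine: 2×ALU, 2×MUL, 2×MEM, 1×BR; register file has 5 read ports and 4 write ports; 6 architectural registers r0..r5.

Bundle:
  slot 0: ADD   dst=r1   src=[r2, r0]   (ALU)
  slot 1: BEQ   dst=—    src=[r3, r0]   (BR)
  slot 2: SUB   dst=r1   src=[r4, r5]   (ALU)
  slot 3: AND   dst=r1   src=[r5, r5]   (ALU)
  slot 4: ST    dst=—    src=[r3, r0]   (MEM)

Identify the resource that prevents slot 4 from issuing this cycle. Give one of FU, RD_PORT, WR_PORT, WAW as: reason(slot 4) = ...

reason(slot 4) = RD_PORT

  0. ALU→r1 ⇒ go  {1A/2Mu/2Ld/1B | 3r 3w}
  1. BR ⇒ go  {1A/2Mu/2Ld/0B | 1r 3w}
  2. ALU→r1 ⇒ no(RD_PORT)  {1A/2Mu/2Ld/0B | 1r 3w}
  3. ALU→r1 ⇒ no(WAW)  {1A/2Mu/2Ld/0B | 1r 3w}
  4. MEM ⇒ no(RD_PORT)  {1A/2Mu/2Ld/0B | 1r 3w}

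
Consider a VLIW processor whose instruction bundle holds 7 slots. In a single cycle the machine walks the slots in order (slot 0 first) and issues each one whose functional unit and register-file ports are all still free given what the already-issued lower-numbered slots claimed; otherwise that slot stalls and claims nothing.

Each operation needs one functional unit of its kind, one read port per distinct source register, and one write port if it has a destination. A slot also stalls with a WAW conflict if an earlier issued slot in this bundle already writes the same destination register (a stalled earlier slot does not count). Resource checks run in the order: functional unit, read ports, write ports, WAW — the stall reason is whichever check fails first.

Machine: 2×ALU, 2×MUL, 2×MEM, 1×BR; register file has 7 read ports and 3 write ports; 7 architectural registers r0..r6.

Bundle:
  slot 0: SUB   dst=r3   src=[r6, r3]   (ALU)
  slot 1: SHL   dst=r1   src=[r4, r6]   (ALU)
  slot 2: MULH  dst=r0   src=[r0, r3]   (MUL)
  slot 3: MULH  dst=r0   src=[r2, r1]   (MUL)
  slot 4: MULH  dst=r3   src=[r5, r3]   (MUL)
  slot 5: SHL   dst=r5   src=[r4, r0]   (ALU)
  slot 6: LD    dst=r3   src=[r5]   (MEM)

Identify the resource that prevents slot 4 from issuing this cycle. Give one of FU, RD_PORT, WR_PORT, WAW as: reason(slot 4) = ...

reason(slot 4) = RD_PORT

(0) want 1×ALU +2rd +1wr — yes → AL1|MU2|ME2|BR1|rd5|wr2
(1) want 1×ALU +2rd +1wr — yes → AL0|MU2|ME2|BR1|rd3|wr1
(2) want 1×MUL +2rd +1wr — yes → AL0|MU1|ME2|BR1|rd1|wr0
(3) want 1×MUL +2rd +1wr — RD_PORT → AL0|MU1|ME2|BR1|rd1|wr0
(4) want 1×MUL +2rd +1wr — RD_PORT → AL0|MU1|ME2|BR1|rd1|wr0
(5) want 1×ALU +2rd +1wr — FU → AL0|MU1|ME2|BR1|rd1|wr0
(6) want 1×MEM +1rd +1wr — WR_PORT → AL0|MU1|ME2|BR1|rd1|wr0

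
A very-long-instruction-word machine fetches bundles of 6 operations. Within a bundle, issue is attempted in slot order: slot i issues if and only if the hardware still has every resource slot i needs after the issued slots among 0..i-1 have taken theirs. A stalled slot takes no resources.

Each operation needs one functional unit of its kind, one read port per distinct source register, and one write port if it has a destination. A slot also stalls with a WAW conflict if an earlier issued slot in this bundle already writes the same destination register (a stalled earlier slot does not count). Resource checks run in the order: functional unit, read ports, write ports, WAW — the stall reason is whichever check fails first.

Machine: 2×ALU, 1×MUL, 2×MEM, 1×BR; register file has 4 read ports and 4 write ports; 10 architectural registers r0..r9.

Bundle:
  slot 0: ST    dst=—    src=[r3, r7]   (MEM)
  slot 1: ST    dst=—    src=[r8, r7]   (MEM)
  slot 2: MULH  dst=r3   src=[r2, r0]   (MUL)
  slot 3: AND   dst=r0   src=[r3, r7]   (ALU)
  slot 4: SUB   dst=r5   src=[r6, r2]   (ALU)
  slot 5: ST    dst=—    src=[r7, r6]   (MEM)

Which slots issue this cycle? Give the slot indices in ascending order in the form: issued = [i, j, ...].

  0. MEM ⇒ go  {2A/1Mu/1Ld/1B | 2r 4w}
  1. MEM ⇒ go  {2A/1Mu/0Ld/1B | 0r 4w}
  2. MUL→r3 ⇒ no(RD_PORT)  {2A/1Mu/0Ld/1B | 0r 4w}
  3. ALU→r0 ⇒ no(RD_PORT)  {2A/1Mu/0Ld/1B | 0r 4w}
  4. ALU→r5 ⇒ no(RD_PORT)  {2A/1Mu/0Ld/1B | 0r 4w}
  5. MEM ⇒ no(FU)  {2A/1Mu/0Ld/1B | 0r 4w}

issued = [0, 1]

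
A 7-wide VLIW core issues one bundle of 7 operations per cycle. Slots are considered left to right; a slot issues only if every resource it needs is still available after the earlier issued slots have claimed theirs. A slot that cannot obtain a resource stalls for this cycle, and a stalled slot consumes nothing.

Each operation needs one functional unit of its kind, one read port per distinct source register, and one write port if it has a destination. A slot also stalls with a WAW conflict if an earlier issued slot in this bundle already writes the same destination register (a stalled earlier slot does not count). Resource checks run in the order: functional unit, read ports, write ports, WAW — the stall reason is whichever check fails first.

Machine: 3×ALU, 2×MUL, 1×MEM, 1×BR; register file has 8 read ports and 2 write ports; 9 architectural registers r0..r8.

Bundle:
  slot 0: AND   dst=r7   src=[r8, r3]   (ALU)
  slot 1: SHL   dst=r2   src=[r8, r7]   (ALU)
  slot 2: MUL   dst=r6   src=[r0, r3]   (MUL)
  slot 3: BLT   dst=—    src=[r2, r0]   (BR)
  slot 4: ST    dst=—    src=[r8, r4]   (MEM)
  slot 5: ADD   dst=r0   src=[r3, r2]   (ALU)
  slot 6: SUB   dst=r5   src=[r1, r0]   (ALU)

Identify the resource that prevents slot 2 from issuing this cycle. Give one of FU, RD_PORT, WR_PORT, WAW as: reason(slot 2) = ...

reason(slot 2) = WR_PORT

[0] ALU needs rd=2 wr=1: ok; after: ALU=2 MUL=2 MEM=1 BR=1, R=6, W=1
[1] ALU needs rd=2 wr=1: ok; after: ALU=1 MUL=2 MEM=1 BR=1, R=4, W=0
[2] MUL needs rd=2 wr=1: WR_PORT; after: ALU=1 MUL=2 MEM=1 BR=1, R=4, W=0
[3] BR needs rd=2 wr=0: ok; after: ALU=1 MUL=2 MEM=1 BR=0, R=2, W=0
[4] MEM needs rd=2 wr=0: ok; after: ALU=1 MUL=2 MEM=0 BR=0, R=0, W=0
[5] ALU needs rd=2 wr=1: RD_PORT; after: ALU=1 MUL=2 MEM=0 BR=0, R=0, W=0
[6] ALU needs rd=2 wr=1: RD_PORT; after: ALU=1 MUL=2 MEM=0 BR=0, R=0, W=0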